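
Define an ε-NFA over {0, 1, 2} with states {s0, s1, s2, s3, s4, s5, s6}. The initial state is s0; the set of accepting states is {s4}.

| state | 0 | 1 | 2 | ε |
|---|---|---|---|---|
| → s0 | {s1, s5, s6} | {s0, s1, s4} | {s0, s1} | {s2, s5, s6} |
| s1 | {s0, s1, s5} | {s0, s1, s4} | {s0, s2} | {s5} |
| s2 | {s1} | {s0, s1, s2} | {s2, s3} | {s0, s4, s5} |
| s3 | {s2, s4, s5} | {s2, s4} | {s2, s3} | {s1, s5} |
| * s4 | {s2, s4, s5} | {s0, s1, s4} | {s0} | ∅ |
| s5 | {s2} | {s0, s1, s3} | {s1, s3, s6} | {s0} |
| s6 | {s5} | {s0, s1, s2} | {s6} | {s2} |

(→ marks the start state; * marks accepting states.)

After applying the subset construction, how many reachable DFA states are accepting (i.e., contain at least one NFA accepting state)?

3

Start state of the DFA: {s0, s2, s4, s5, s6} (ε-closure of the NFA start).
{s0, s2, s4, s5, s6} --0--> {s0, s1, s2, s4, s5, s6}  [new]
{s0, s2, s4, s5, s6} --1--> {s0, s1, s2, s3, s4, s5, s6}  [new]
{s0, s2, s4, s5, s6} --2--> {s0, s1, s2, s3, s4, s5, s6}  [seen]
{s0, s1, s2, s4, s5, s6} --0--> {s0, s1, s2, s4, s5, s6}  [seen]
{s0, s1, s2, s4, s5, s6} --1--> {s0, s1, s2, s3, s4, s5, s6}  [seen]
{s0, s1, s2, s4, s5, s6} --2--> {s0, s1, s2, s3, s4, s5, s6}  [seen]
{s0, s1, s2, s3, s4, s5, s6} --0--> {s0, s1, s2, s4, s5, s6}  [seen]
{s0, s1, s2, s3, s4, s5, s6} --1--> {s0, s1, s2, s3, s4, s5, s6}  [seen]
{s0, s1, s2, s3, s4, s5, s6} --2--> {s0, s1, s2, s3, s4, s5, s6}  [seen]
Reachable DFA states: {s0, s2, s4, s5, s6}, {s0, s1, s2, s4, s5, s6}, {s0, s1, s2, s3, s4, s5, s6}.
Accepting DFA states (contain an NFA accepting state): {s0, s2, s4, s5, s6}, {s0, s1, s2, s4, s5, s6}, {s0, s1, s2, s3, s4, s5, s6}.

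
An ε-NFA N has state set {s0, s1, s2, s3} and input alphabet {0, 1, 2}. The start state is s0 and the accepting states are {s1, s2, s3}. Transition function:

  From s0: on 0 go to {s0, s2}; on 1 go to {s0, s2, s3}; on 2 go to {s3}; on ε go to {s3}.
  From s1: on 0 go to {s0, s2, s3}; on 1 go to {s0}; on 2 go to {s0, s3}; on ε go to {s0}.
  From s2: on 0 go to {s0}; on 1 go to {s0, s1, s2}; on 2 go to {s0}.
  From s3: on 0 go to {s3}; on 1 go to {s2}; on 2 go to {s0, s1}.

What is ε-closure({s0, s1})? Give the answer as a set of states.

{s0, s1, s3}

Begin with {s0, s1}.
s0 →ε {s3}; add s3.
ε-closure = {s0, s1, s3}.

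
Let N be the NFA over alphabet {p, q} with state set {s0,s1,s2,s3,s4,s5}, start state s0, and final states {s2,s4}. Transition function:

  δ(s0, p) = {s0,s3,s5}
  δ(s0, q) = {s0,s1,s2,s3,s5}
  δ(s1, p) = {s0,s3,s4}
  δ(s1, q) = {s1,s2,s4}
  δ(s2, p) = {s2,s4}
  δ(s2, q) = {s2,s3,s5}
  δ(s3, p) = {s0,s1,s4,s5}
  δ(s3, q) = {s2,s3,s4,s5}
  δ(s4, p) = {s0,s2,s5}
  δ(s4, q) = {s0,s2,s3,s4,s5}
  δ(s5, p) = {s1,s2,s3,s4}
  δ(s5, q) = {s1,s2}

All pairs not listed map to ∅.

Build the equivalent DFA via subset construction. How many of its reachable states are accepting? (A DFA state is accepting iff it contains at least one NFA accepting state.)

Start state of the DFA: {s0}.
{s0} --p--> {s0,s3,s5}  [new]
{s0} --q--> {s0,s1,s2,s3,s5}  [new]
{s0,s3,s5} --p--> {s0,s1,s2,s3,s4,s5}  [new]
{s0,s3,s5} --q--> {s0,s1,s2,s3,s4,s5}  [seen]
{s0,s1,s2,s3,s5} --p--> {s0,s1,s2,s3,s4,s5}  [seen]
{s0,s1,s2,s3,s5} --q--> {s0,s1,s2,s3,s4,s5}  [seen]
{s0,s1,s2,s3,s4,s5} --p--> {s0,s1,s2,s3,s4,s5}  [seen]
{s0,s1,s2,s3,s4,s5} --q--> {s0,s1,s2,s3,s4,s5}  [seen]
Reachable DFA states: {s0}, {s0,s3,s5}, {s0,s1,s2,s3,s5}, {s0,s1,s2,s3,s4,s5}.
Accepting DFA states (contain an NFA accepting state): {s0,s1,s2,s3,s5}, {s0,s1,s2,s3,s4,s5}.

2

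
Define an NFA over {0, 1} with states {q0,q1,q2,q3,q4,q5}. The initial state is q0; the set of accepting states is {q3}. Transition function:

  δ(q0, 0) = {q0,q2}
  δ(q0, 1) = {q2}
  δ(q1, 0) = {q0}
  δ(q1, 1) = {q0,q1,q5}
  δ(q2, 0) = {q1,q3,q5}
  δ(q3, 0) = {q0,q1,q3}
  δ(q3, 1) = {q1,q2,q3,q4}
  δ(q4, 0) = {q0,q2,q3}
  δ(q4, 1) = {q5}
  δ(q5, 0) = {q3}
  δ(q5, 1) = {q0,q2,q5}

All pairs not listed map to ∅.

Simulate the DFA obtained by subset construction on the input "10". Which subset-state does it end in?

{q1,q3,q5}

Start: {q0}.
δ(q0,1) = {q2}.
Union: {q2}.
After 1: {q2}.
δ(q2,0) = {q1,q3,q5}.
Union: {q1,q3,q5}.
After 0: {q1,q3,q5}.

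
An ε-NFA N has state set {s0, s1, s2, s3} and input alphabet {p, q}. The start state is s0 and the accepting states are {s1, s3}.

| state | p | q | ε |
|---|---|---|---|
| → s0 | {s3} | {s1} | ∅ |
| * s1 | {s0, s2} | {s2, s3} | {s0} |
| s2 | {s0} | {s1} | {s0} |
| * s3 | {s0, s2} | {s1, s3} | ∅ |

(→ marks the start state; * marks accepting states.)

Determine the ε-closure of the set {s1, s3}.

{s0, s1, s3}

Begin with {s1, s3}.
s1 →ε {s0}; add s0.
ε-closure = {s0, s1, s3}.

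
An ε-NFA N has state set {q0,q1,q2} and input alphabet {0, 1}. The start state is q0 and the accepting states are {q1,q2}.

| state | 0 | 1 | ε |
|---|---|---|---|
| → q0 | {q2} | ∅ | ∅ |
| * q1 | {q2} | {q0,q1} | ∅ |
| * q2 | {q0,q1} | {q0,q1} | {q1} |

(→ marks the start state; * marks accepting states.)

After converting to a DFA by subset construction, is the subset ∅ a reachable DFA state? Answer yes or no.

Start state of the DFA: {q0} (ε-closure of the NFA start).
{q0} --0--> {q1,q2}  [new]
{q0} --1--> ∅  [new]
{q1,q2} --0--> {q0,q1,q2}  [new]
{q1,q2} --1--> {q0,q1}  [new]
∅ --0--> ∅  [seen]
∅ --1--> ∅  [seen]
{q0,q1,q2} --0--> {q0,q1,q2}  [seen]
{q0,q1,q2} --1--> {q0,q1}  [seen]
{q0,q1} --0--> {q1,q2}  [seen]
{q0,q1} --1--> {q0,q1}  [seen]
Reachable DFA states: {q0}, {q1,q2}, ∅, {q0,q1,q2}, {q0,q1}.
∅ is among them.

yes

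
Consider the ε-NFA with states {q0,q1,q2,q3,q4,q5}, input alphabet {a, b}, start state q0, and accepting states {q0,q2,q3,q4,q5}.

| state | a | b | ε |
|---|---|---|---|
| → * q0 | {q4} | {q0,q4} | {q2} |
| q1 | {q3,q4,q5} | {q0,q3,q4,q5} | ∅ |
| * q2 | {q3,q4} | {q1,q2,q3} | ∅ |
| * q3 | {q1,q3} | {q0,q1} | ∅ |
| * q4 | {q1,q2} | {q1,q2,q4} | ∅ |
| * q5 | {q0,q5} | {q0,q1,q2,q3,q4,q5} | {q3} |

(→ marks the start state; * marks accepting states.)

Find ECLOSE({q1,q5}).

{q1,q3,q5}

Begin with {q1,q5}.
q5 →ε {q3}; add q3.
ε-closure = {q1,q3,q5}.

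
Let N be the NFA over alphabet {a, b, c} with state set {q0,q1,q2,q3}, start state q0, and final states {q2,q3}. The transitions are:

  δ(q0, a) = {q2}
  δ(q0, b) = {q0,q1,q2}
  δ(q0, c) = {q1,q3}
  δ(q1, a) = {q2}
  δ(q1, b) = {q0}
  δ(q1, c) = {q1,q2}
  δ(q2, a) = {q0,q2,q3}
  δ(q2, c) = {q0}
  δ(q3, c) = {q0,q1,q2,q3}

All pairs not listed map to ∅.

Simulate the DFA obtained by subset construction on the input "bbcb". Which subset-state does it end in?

Start: {q0}.
δ(q0,b) = {q0,q1,q2}.
Union: {q0,q1,q2}.
After b: {q0,q1,q2}.
δ(q0,b) = {q0,q1,q2}; δ(q1,b) = {q0}; δ(q2,b) = ∅.
Union: {q0,q1,q2}.
After b: {q0,q1,q2}.
δ(q0,c) = {q1,q3}; δ(q1,c) = {q1,q2}; δ(q2,c) = {q0}.
Union: {q0,q1,q2,q3}.
After c: {q0,q1,q2,q3}.
δ(q0,b) = {q0,q1,q2}; δ(q1,b) = {q0}; δ(q2,b) = ∅; δ(q3,b) = ∅.
Union: {q0,q1,q2}.
After b: {q0,q1,q2}.

{q0,q1,q2}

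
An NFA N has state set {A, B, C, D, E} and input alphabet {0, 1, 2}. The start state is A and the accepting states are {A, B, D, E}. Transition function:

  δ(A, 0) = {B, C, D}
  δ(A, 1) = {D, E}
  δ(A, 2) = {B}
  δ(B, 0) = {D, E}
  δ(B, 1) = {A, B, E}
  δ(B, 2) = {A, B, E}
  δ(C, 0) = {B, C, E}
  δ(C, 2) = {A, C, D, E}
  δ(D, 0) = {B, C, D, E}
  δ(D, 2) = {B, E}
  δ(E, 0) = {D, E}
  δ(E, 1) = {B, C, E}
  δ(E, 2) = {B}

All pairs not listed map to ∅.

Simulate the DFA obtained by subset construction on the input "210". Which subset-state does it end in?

{B, C, D, E}

Start: {A}.
δ(A,2) = {B}.
Union: {B}.
After 2: {B}.
δ(B,1) = {A, B, E}.
Union: {A, B, E}.
After 1: {A, B, E}.
δ(A,0) = {B, C, D}; δ(B,0) = {D, E}; δ(E,0) = {D, E}.
Union: {B, C, D, E}.
After 0: {B, C, D, E}.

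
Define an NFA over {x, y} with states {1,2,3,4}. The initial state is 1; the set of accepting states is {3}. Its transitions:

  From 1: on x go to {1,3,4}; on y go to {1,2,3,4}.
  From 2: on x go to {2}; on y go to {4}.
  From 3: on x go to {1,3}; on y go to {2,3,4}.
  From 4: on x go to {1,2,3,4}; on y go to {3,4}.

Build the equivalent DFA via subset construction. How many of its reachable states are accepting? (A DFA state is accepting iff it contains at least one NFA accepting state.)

2

Start state of the DFA: {1}.
{1} --x--> {1,3,4}  [new]
{1} --y--> {1,2,3,4}  [new]
{1,3,4} --x--> {1,2,3,4}  [seen]
{1,3,4} --y--> {1,2,3,4}  [seen]
{1,2,3,4} --x--> {1,2,3,4}  [seen]
{1,2,3,4} --y--> {1,2,3,4}  [seen]
Reachable DFA states: {1}, {1,3,4}, {1,2,3,4}.
Accepting DFA states (contain an NFA accepting state): {1,3,4}, {1,2,3,4}.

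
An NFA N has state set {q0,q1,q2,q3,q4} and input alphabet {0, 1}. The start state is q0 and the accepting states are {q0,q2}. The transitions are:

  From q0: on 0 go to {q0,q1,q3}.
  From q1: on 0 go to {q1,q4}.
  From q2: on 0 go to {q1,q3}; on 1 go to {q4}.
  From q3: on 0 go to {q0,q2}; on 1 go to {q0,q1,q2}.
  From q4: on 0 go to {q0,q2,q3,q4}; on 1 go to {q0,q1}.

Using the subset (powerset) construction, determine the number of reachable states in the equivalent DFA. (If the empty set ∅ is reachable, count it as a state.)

11

Start state of the DFA: {q0}.
{q0} --0--> {q0,q1,q3}  [new]
{q0} --1--> ∅  [new]
{q0,q1,q3} --0--> {q0,q1,q2,q3,q4}  [new]
{q0,q1,q3} --1--> {q0,q1,q2}  [new]
∅ --0--> ∅  [seen]
∅ --1--> ∅  [seen]
{q0,q1,q2,q3,q4} --0--> {q0,q1,q2,q3,q4}  [seen]
{q0,q1,q2,q3,q4} --1--> {q0,q1,q2,q4}  [new]
{q0,q1,q2} --0--> {q0,q1,q3,q4}  [new]
{q0,q1,q2} --1--> {q4}  [new]
{q0,q1,q2,q4} --0--> {q0,q1,q2,q3,q4}  [seen]
{q0,q1,q2,q4} --1--> {q0,q1,q4}  [new]
{q0,q1,q3,q4} --0--> {q0,q1,q2,q3,q4}  [seen]
{q0,q1,q3,q4} --1--> {q0,q1,q2}  [seen]
{q4} --0--> {q0,q2,q3,q4}  [new]
{q4} --1--> {q0,q1}  [new]
{q0,q1,q4} --0--> {q0,q1,q2,q3,q4}  [seen]
{q0,q1,q4} --1--> {q0,q1}  [seen]
{q0,q2,q3,q4} --0--> {q0,q1,q2,q3,q4}  [seen]
{q0,q2,q3,q4} --1--> {q0,q1,q2,q4}  [seen]
{q0,q1} --0--> {q0,q1,q3,q4}  [seen]
{q0,q1} --1--> ∅  [seen]
Reachable DFA states: {q0}, {q0,q1,q3}, ∅, {q0,q1,q2,q3,q4}, {q0,q1,q2}, {q0,q1,q2,q4}, {q0,q1,q3,q4}, {q4}, {q0,q1,q4}, {q0,q2,q3,q4}, {q0,q1}.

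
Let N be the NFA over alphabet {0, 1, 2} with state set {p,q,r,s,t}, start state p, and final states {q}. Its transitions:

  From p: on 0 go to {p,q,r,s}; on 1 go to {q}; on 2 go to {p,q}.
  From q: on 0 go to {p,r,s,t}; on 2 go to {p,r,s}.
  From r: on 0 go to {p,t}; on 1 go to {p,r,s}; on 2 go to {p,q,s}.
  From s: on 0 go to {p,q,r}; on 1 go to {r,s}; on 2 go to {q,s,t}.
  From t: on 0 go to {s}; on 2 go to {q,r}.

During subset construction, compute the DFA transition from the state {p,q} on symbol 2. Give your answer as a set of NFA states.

{p,q,r,s}

δ(p,2) = {p,q}; δ(q,2) = {p,r,s}.
Union: {p,q,r,s}.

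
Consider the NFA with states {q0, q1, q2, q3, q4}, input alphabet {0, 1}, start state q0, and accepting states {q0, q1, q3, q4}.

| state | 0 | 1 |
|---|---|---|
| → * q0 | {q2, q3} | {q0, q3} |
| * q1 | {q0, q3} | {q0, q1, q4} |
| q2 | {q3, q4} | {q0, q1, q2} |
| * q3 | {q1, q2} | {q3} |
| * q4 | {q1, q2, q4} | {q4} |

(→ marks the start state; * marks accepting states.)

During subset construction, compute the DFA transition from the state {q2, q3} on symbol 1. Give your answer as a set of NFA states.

δ(q2,1) = {q0, q1, q2}; δ(q3,1) = {q3}.
Union: {q0, q1, q2, q3}.

{q0, q1, q2, q3}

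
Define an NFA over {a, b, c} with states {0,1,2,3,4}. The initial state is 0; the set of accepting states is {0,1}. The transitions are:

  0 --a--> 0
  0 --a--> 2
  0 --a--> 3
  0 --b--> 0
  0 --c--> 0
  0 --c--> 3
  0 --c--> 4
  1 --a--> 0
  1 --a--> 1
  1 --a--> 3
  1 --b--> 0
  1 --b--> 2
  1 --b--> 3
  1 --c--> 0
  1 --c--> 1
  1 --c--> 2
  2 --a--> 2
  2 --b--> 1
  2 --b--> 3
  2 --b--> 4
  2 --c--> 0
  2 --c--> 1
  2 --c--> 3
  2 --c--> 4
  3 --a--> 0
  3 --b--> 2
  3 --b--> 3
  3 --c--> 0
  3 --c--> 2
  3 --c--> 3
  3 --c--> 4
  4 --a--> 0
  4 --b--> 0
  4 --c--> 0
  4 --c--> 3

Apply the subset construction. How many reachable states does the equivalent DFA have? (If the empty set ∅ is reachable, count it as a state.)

Start state of the DFA: {0}.
{0} --a--> {0,2,3}  [new]
{0} --b--> {0}  [seen]
{0} --c--> {0,3,4}  [new]
{0,2,3} --a--> {0,2,3}  [seen]
{0,2,3} --b--> {0,1,2,3,4}  [new]
{0,2,3} --c--> {0,1,2,3,4}  [seen]
{0,3,4} --a--> {0,2,3}  [seen]
{0,3,4} --b--> {0,2,3}  [seen]
{0,3,4} --c--> {0,2,3,4}  [new]
{0,1,2,3,4} --a--> {0,1,2,3}  [new]
{0,1,2,3,4} --b--> {0,1,2,3,4}  [seen]
{0,1,2,3,4} --c--> {0,1,2,3,4}  [seen]
{0,2,3,4} --a--> {0,2,3}  [seen]
{0,2,3,4} --b--> {0,1,2,3,4}  [seen]
{0,2,3,4} --c--> {0,1,2,3,4}  [seen]
{0,1,2,3} --a--> {0,1,2,3}  [seen]
{0,1,2,3} --b--> {0,1,2,3,4}  [seen]
{0,1,2,3} --c--> {0,1,2,3,4}  [seen]
Reachable DFA states: {0}, {0,2,3}, {0,3,4}, {0,1,2,3,4}, {0,2,3,4}, {0,1,2,3}.

6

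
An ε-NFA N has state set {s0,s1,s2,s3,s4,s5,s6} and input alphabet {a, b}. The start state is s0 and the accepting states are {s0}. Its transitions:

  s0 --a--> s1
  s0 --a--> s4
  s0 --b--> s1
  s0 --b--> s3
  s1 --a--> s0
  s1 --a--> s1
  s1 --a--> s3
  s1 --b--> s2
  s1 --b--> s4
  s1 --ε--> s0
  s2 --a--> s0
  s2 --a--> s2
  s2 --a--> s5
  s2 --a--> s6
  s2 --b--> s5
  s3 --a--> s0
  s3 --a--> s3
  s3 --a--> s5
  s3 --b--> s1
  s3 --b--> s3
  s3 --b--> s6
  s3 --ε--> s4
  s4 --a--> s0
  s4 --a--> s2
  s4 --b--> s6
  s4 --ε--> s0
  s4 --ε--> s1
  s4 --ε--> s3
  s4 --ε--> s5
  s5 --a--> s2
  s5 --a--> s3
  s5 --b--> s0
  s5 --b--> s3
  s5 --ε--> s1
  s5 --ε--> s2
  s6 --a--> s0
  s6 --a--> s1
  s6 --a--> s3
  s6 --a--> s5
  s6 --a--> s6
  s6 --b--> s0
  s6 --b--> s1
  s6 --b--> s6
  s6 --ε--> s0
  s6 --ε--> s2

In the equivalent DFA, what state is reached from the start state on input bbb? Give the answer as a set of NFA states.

{s0,s1,s2,s3,s4,s5,s6}

Start: {s0}.
δ(s0,b) = {s1,s3}.
Union: {s1,s3}.
ε-closure gives {s0,s1,s2,s3,s4,s5}.
After b: {s0,s1,s2,s3,s4,s5}.
δ(s0,b) = {s1,s3}; δ(s1,b) = {s2,s4}; δ(s2,b) = {s5}; δ(s3,b) = {s1,s3,s6}; δ(s4,b) = {s6}; δ(s5,b) = {s0,s3}.
Union: {s0,s1,s2,s3,s4,s5,s6}.
After b: {s0,s1,s2,s3,s4,s5,s6}.
δ(s0,b) = {s1,s3}; δ(s1,b) = {s2,s4}; δ(s2,b) = {s5}; δ(s3,b) = {s1,s3,s6}; δ(s4,b) = {s6}; δ(s5,b) = {s0,s3}; δ(s6,b) = {s0,s1,s6}.
Union: {s0,s1,s2,s3,s4,s5,s6}.
After b: {s0,s1,s2,s3,s4,s5,s6}.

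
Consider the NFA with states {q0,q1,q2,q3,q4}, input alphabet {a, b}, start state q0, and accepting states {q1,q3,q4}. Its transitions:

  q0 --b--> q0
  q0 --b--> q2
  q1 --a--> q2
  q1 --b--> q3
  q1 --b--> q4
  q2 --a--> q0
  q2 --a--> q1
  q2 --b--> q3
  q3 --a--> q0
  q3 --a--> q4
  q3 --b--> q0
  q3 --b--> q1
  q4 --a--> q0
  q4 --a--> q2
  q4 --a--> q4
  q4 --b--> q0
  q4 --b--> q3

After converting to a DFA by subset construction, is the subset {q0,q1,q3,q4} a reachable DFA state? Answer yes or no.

Start state of the DFA: {q0}.
{q0} --a--> ∅  [new]
{q0} --b--> {q0,q2}  [new]
∅ --a--> ∅  [seen]
∅ --b--> ∅  [seen]
{q0,q2} --a--> {q0,q1}  [new]
{q0,q2} --b--> {q0,q2,q3}  [new]
{q0,q1} --a--> {q2}  [new]
{q0,q1} --b--> {q0,q2,q3,q4}  [new]
{q0,q2,q3} --a--> {q0,q1,q4}  [new]
{q0,q2,q3} --b--> {q0,q1,q2,q3}  [new]
{q2} --a--> {q0,q1}  [seen]
{q2} --b--> {q3}  [new]
{q0,q2,q3,q4} --a--> {q0,q1,q2,q4}  [new]
{q0,q2,q3,q4} --b--> {q0,q1,q2,q3}  [seen]
{q0,q1,q4} --a--> {q0,q2,q4}  [new]
{q0,q1,q4} --b--> {q0,q2,q3,q4}  [seen]
{q0,q1,q2,q3} --a--> {q0,q1,q2,q4}  [seen]
{q0,q1,q2,q3} --b--> {q0,q1,q2,q3,q4}  [new]
{q3} --a--> {q0,q4}  [new]
{q3} --b--> {q0,q1}  [seen]
{q0,q1,q2,q4} --a--> {q0,q1,q2,q4}  [seen]
{q0,q1,q2,q4} --b--> {q0,q2,q3,q4}  [seen]
{q0,q2,q4} --a--> {q0,q1,q2,q4}  [seen]
{q0,q2,q4} --b--> {q0,q2,q3}  [seen]
{q0,q1,q2,q3,q4} --a--> {q0,q1,q2,q4}  [seen]
{q0,q1,q2,q3,q4} --b--> {q0,q1,q2,q3,q4}  [seen]
{q0,q4} --a--> {q0,q2,q4}  [seen]
{q0,q4} --b--> {q0,q2,q3}  [seen]
Reachable DFA states: {q0}, ∅, {q0,q2}, {q0,q1}, {q0,q2,q3}, {q2}, {q0,q2,q3,q4}, {q0,q1,q4}, {q0,q1,q2,q3}, {q3}, {q0,q1,q2,q4}, {q0,q2,q4}, {q0,q1,q2,q3,q4}, {q0,q4}.
{q0,q1,q3,q4} is not among them.

no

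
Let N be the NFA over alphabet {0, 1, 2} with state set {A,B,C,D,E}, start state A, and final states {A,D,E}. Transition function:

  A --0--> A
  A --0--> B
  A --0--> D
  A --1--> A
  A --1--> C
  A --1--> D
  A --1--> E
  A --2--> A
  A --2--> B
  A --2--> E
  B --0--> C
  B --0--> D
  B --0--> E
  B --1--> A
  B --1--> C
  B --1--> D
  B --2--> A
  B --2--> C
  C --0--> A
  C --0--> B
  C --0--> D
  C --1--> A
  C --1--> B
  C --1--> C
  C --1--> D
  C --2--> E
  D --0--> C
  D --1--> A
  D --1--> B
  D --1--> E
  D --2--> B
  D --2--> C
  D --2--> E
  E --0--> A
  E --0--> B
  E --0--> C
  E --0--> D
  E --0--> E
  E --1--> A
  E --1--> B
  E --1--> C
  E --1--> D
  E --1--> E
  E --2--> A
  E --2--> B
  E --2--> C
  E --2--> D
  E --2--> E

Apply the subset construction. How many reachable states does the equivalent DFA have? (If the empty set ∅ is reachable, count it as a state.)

Start state of the DFA: {A}.
{A} --0--> {A,B,D}  [new]
{A} --1--> {A,C,D,E}  [new]
{A} --2--> {A,B,E}  [new]
{A,B,D} --0--> {A,B,C,D,E}  [new]
{A,B,D} --1--> {A,B,C,D,E}  [seen]
{A,B,D} --2--> {A,B,C,E}  [new]
{A,C,D,E} --0--> {A,B,C,D,E}  [seen]
{A,C,D,E} --1--> {A,B,C,D,E}  [seen]
{A,C,D,E} --2--> {A,B,C,D,E}  [seen]
{A,B,E} --0--> {A,B,C,D,E}  [seen]
{A,B,E} --1--> {A,B,C,D,E}  [seen]
{A,B,E} --2--> {A,B,C,D,E}  [seen]
{A,B,C,D,E} --0--> {A,B,C,D,E}  [seen]
{A,B,C,D,E} --1--> {A,B,C,D,E}  [seen]
{A,B,C,D,E} --2--> {A,B,C,D,E}  [seen]
{A,B,C,E} --0--> {A,B,C,D,E}  [seen]
{A,B,C,E} --1--> {A,B,C,D,E}  [seen]
{A,B,C,E} --2--> {A,B,C,D,E}  [seen]
Reachable DFA states: {A}, {A,B,D}, {A,C,D,E}, {A,B,E}, {A,B,C,D,E}, {A,B,C,E}.

6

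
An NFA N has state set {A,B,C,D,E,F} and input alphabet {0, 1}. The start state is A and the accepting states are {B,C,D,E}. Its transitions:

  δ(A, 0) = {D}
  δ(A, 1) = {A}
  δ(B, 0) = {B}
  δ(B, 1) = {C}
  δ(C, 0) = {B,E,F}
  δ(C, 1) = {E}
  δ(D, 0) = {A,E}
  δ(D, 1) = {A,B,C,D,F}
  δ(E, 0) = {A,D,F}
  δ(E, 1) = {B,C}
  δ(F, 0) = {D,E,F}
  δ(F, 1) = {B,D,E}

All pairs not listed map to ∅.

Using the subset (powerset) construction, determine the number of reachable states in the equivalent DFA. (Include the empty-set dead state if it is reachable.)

Start state of the DFA: {A}.
{A} --0--> {D}  [new]
{A} --1--> {A}  [seen]
{D} --0--> {A,E}  [new]
{D} --1--> {A,B,C,D,F}  [new]
{A,E} --0--> {A,D,F}  [new]
{A,E} --1--> {A,B,C}  [new]
{A,B,C,D,F} --0--> {A,B,D,E,F}  [new]
{A,B,C,D,F} --1--> {A,B,C,D,E,F}  [new]
{A,D,F} --0--> {A,D,E,F}  [new]
{A,D,F} --1--> {A,B,C,D,E,F}  [seen]
{A,B,C} --0--> {B,D,E,F}  [new]
{A,B,C} --1--> {A,C,E}  [new]
{A,B,D,E,F} --0--> {A,B,D,E,F}  [seen]
{A,B,D,E,F} --1--> {A,B,C,D,E,F}  [seen]
{A,B,C,D,E,F} --0--> {A,B,D,E,F}  [seen]
{A,B,C,D,E,F} --1--> {A,B,C,D,E,F}  [seen]
{A,D,E,F} --0--> {A,D,E,F}  [seen]
{A,D,E,F} --1--> {A,B,C,D,E,F}  [seen]
{B,D,E,F} --0--> {A,B,D,E,F}  [seen]
{B,D,E,F} --1--> {A,B,C,D,E,F}  [seen]
{A,C,E} --0--> {A,B,D,E,F}  [seen]
{A,C,E} --1--> {A,B,C,E}  [new]
{A,B,C,E} --0--> {A,B,D,E,F}  [seen]
{A,B,C,E} --1--> {A,B,C,E}  [seen]
Reachable DFA states: {A}, {D}, {A,E}, {A,B,C,D,F}, {A,D,F}, {A,B,C}, {A,B,D,E,F}, {A,B,C,D,E,F}, {A,D,E,F}, {B,D,E,F}, {A,C,E}, {A,B,C,E}.

12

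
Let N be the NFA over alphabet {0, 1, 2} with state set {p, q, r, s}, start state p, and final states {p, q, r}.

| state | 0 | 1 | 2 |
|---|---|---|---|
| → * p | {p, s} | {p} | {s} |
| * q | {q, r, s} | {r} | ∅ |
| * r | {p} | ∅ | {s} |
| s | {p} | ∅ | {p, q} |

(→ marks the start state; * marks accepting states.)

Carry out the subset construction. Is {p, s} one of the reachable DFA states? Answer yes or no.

yes

Start state of the DFA: {p}.
{p} --0--> {p, s}  [new]
{p} --1--> {p}  [seen]
{p} --2--> {s}  [new]
{p, s} --0--> {p, s}  [seen]
{p, s} --1--> {p}  [seen]
{p, s} --2--> {p, q, s}  [new]
{s} --0--> {p}  [seen]
{s} --1--> ∅  [new]
{s} --2--> {p, q}  [new]
{p, q, s} --0--> {p, q, r, s}  [new]
{p, q, s} --1--> {p, r}  [new]
{p, q, s} --2--> {p, q, s}  [seen]
∅ --0--> ∅  [seen]
∅ --1--> ∅  [seen]
∅ --2--> ∅  [seen]
{p, q} --0--> {p, q, r, s}  [seen]
{p, q} --1--> {p, r}  [seen]
{p, q} --2--> {s}  [seen]
{p, q, r, s} --0--> {p, q, r, s}  [seen]
{p, q, r, s} --1--> {p, r}  [seen]
{p, q, r, s} --2--> {p, q, s}  [seen]
{p, r} --0--> {p, s}  [seen]
{p, r} --1--> {p}  [seen]
{p, r} --2--> {s}  [seen]
Reachable DFA states: {p}, {p, s}, {s}, {p, q, s}, ∅, {p, q}, {p, q, r, s}, {p, r}.
{p, s} is among them.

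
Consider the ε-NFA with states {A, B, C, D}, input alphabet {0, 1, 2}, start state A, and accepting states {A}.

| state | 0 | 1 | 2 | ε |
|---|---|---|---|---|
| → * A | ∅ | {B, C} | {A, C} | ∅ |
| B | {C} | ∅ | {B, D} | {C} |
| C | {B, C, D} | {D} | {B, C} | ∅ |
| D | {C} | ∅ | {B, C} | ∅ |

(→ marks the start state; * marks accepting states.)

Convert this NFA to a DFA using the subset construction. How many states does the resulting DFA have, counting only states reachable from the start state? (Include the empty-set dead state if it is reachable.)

Start state of the DFA: {A} (ε-closure of the NFA start).
{A} --0--> ∅  [new]
{A} --1--> {B, C}  [new]
{A} --2--> {A, C}  [new]
∅ --0--> ∅  [seen]
∅ --1--> ∅  [seen]
∅ --2--> ∅  [seen]
{B, C} --0--> {B, C, D}  [new]
{B, C} --1--> {D}  [new]
{B, C} --2--> {B, C, D}  [seen]
{A, C} --0--> {B, C, D}  [seen]
{A, C} --1--> {B, C, D}  [seen]
{A, C} --2--> {A, B, C}  [new]
{B, C, D} --0--> {B, C, D}  [seen]
{B, C, D} --1--> {D}  [seen]
{B, C, D} --2--> {B, C, D}  [seen]
{D} --0--> {C}  [new]
{D} --1--> ∅  [seen]
{D} --2--> {B, C}  [seen]
{A, B, C} --0--> {B, C, D}  [seen]
{A, B, C} --1--> {B, C, D}  [seen]
{A, B, C} --2--> {A, B, C, D}  [new]
{C} --0--> {B, C, D}  [seen]
{C} --1--> {D}  [seen]
{C} --2--> {B, C}  [seen]
{A, B, C, D} --0--> {B, C, D}  [seen]
{A, B, C, D} --1--> {B, C, D}  [seen]
{A, B, C, D} --2--> {A, B, C, D}  [seen]
Reachable DFA states: {A}, ∅, {B, C}, {A, C}, {B, C, D}, {D}, {A, B, C}, {C}, {A, B, C, D}.

9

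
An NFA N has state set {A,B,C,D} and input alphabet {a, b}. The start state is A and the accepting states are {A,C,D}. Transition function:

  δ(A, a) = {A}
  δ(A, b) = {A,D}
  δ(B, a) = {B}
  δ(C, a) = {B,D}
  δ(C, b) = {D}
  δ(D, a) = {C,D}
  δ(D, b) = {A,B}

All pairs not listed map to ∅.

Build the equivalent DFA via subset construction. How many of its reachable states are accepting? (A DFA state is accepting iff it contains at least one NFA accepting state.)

5

Start state of the DFA: {A}.
{A} --a--> {A}  [seen]
{A} --b--> {A,D}  [new]
{A,D} --a--> {A,C,D}  [new]
{A,D} --b--> {A,B,D}  [new]
{A,C,D} --a--> {A,B,C,D}  [new]
{A,C,D} --b--> {A,B,D}  [seen]
{A,B,D} --a--> {A,B,C,D}  [seen]
{A,B,D} --b--> {A,B,D}  [seen]
{A,B,C,D} --a--> {A,B,C,D}  [seen]
{A,B,C,D} --b--> {A,B,D}  [seen]
Reachable DFA states: {A}, {A,D}, {A,C,D}, {A,B,D}, {A,B,C,D}.
Accepting DFA states (contain an NFA accepting state): {A}, {A,D}, {A,C,D}, {A,B,D}, {A,B,C,D}.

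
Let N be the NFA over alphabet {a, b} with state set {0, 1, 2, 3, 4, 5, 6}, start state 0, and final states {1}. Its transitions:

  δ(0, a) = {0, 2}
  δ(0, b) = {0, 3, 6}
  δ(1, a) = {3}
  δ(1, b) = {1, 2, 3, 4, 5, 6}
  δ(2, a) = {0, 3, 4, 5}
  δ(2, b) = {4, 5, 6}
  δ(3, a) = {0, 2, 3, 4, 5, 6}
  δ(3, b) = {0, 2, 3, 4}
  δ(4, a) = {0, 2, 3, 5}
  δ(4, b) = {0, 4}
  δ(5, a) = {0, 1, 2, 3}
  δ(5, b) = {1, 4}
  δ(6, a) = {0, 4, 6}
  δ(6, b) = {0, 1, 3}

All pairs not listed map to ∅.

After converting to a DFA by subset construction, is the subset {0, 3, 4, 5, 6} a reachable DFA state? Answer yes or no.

Start state of the DFA: {0}.
{0} --a--> {0, 2}  [new]
{0} --b--> {0, 3, 6}  [new]
{0, 2} --a--> {0, 2, 3, 4, 5}  [new]
{0, 2} --b--> {0, 3, 4, 5, 6}  [new]
{0, 3, 6} --a--> {0, 2, 3, 4, 5, 6}  [new]
{0, 3, 6} --b--> {0, 1, 2, 3, 4, 6}  [new]
{0, 2, 3, 4, 5} --a--> {0, 1, 2, 3, 4, 5, 6}  [new]
{0, 2, 3, 4, 5} --b--> {0, 1, 2, 3, 4, 5, 6}  [seen]
{0, 3, 4, 5, 6} --a--> {0, 1, 2, 3, 4, 5, 6}  [seen]
{0, 3, 4, 5, 6} --b--> {0, 1, 2, 3, 4, 6}  [seen]
{0, 2, 3, 4, 5, 6} --a--> {0, 1, 2, 3, 4, 5, 6}  [seen]
{0, 2, 3, 4, 5, 6} --b--> {0, 1, 2, 3, 4, 5, 6}  [seen]
{0, 1, 2, 3, 4, 6} --a--> {0, 2, 3, 4, 5, 6}  [seen]
{0, 1, 2, 3, 4, 6} --b--> {0, 1, 2, 3, 4, 5, 6}  [seen]
{0, 1, 2, 3, 4, 5, 6} --a--> {0, 1, 2, 3, 4, 5, 6}  [seen]
{0, 1, 2, 3, 4, 5, 6} --b--> {0, 1, 2, 3, 4, 5, 6}  [seen]
Reachable DFA states: {0}, {0, 2}, {0, 3, 6}, {0, 2, 3, 4, 5}, {0, 3, 4, 5, 6}, {0, 2, 3, 4, 5, 6}, {0, 1, 2, 3, 4, 6}, {0, 1, 2, 3, 4, 5, 6}.
{0, 3, 4, 5, 6} is among them.

yes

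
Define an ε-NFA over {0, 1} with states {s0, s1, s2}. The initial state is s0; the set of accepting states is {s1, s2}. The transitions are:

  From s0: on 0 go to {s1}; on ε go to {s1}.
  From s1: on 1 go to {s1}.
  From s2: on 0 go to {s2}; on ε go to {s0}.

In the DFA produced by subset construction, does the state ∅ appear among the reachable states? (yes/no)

Start state of the DFA: {s0, s1} (ε-closure of the NFA start).
{s0, s1} --0--> {s1}  [new]
{s0, s1} --1--> {s1}  [seen]
{s1} --0--> ∅  [new]
{s1} --1--> {s1}  [seen]
∅ --0--> ∅  [seen]
∅ --1--> ∅  [seen]
Reachable DFA states: {s0, s1}, {s1}, ∅.
∅ is among them.

yes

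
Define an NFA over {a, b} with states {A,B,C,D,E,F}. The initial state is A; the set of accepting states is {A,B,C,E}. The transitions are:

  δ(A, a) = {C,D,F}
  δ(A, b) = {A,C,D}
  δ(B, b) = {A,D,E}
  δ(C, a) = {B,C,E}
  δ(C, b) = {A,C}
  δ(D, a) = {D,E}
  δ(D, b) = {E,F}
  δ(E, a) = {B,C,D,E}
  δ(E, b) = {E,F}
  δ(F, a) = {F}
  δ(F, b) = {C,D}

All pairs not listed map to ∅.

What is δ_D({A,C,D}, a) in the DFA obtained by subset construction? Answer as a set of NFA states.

{B,C,D,E,F}

δ(A,a) = {C,D,F}; δ(C,a) = {B,C,E}; δ(D,a) = {D,E}.
Union: {B,C,D,E,F}.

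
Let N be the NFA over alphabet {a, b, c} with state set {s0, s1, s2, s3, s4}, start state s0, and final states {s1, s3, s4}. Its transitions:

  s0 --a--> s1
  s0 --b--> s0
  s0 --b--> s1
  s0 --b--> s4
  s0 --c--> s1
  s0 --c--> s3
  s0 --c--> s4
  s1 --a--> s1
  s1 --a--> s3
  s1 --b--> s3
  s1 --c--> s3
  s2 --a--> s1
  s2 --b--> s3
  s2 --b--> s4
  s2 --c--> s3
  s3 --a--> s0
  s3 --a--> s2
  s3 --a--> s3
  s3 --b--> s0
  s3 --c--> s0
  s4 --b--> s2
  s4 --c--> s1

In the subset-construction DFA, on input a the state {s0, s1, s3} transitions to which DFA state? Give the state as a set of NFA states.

{s0, s1, s2, s3}

δ(s0,a) = {s1}; δ(s1,a) = {s1, s3}; δ(s3,a) = {s0, s2, s3}.
Union: {s0, s1, s2, s3}.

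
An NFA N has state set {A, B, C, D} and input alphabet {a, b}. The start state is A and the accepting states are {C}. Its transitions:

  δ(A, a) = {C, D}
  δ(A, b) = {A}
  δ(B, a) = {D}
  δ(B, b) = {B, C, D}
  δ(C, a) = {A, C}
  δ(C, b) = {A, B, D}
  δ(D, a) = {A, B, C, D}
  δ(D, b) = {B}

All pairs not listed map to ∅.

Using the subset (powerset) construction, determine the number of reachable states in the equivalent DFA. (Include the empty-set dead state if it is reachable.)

Start state of the DFA: {A}.
{A} --a--> {C, D}  [new]
{A} --b--> {A}  [seen]
{C, D} --a--> {A, B, C, D}  [new]
{C, D} --b--> {A, B, D}  [new]
{A, B, C, D} --a--> {A, B, C, D}  [seen]
{A, B, C, D} --b--> {A, B, C, D}  [seen]
{A, B, D} --a--> {A, B, C, D}  [seen]
{A, B, D} --b--> {A, B, C, D}  [seen]
Reachable DFA states: {A}, {C, D}, {A, B, C, D}, {A, B, D}.

4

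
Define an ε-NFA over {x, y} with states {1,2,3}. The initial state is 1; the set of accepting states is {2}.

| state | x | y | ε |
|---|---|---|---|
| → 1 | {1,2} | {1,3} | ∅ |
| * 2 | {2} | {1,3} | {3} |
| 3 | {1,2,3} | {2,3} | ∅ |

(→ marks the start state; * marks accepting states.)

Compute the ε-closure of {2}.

Begin with {2}.
2 →ε {3}; add 3.
ε-closure = {2,3}.

{2,3}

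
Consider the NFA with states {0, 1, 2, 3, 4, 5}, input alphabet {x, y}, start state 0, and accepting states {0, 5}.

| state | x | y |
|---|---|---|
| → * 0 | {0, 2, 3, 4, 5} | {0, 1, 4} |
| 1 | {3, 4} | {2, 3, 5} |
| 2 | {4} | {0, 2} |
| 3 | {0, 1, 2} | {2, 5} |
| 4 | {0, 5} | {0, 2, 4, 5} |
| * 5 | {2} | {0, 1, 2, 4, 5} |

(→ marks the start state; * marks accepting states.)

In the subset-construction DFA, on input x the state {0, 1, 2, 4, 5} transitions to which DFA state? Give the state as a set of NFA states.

{0, 2, 3, 4, 5}

δ(0,x) = {0, 2, 3, 4, 5}; δ(1,x) = {3, 4}; δ(2,x) = {4}; δ(4,x) = {0, 5}; δ(5,x) = {2}.
Union: {0, 2, 3, 4, 5}.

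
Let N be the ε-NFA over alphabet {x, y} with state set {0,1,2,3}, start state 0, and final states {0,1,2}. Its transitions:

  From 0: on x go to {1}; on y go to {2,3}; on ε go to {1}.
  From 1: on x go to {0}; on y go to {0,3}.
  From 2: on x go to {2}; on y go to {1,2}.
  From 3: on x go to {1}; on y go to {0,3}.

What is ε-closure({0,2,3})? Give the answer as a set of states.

Begin with {0,2,3}.
0 →ε {1}; add 1.
ε-closure = {0,1,2,3}.

{0,1,2,3}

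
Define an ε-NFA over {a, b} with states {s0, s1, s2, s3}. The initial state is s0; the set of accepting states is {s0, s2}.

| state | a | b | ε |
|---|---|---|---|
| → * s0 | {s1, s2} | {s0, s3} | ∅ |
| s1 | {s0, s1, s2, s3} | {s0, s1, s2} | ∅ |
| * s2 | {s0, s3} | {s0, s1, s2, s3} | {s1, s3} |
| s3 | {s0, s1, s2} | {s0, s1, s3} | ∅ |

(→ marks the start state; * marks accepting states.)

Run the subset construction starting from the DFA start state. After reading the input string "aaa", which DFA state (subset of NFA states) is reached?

Start: {s0}.
δ(s0,a) = {s1, s2}.
Union: {s1, s2}.
ε-closure gives {s1, s2, s3}.
After a: {s1, s2, s3}.
δ(s1,a) = {s0, s1, s2, s3}; δ(s2,a) = {s0, s3}; δ(s3,a) = {s0, s1, s2}.
Union: {s0, s1, s2, s3}.
After a: {s0, s1, s2, s3}.
δ(s0,a) = {s1, s2}; δ(s1,a) = {s0, s1, s2, s3}; δ(s2,a) = {s0, s3}; δ(s3,a) = {s0, s1, s2}.
Union: {s0, s1, s2, s3}.
After a: {s0, s1, s2, s3}.

{s0, s1, s2, s3}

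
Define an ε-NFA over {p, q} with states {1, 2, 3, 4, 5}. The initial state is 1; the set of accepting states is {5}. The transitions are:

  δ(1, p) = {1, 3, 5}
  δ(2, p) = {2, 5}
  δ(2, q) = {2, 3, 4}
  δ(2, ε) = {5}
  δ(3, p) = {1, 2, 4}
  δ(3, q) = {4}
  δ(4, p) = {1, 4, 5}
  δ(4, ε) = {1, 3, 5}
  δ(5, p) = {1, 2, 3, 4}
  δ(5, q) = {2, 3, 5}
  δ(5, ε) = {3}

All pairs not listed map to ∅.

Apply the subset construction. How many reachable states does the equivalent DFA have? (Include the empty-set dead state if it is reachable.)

4

Start state of the DFA: {1} (ε-closure of the NFA start).
{1} --p--> {1, 3, 5}  [new]
{1} --q--> ∅  [new]
{1, 3, 5} --p--> {1, 2, 3, 4, 5}  [new]
{1, 3, 5} --q--> {1, 2, 3, 4, 5}  [seen]
∅ --p--> ∅  [seen]
∅ --q--> ∅  [seen]
{1, 2, 3, 4, 5} --p--> {1, 2, 3, 4, 5}  [seen]
{1, 2, 3, 4, 5} --q--> {1, 2, 3, 4, 5}  [seen]
Reachable DFA states: {1}, {1, 3, 5}, ∅, {1, 2, 3, 4, 5}.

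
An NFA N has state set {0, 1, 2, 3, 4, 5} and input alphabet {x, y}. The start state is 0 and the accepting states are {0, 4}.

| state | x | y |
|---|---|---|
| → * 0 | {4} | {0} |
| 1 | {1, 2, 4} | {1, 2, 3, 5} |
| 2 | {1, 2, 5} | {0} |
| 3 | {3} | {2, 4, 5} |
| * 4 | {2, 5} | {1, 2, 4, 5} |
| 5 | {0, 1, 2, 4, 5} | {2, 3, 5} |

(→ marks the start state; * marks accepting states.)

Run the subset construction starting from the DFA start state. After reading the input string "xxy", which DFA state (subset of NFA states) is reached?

Start: {0}.
δ(0,x) = {4}.
Union: {4}.
After x: {4}.
δ(4,x) = {2, 5}.
Union: {2, 5}.
After x: {2, 5}.
δ(2,y) = {0}; δ(5,y) = {2, 3, 5}.
Union: {0, 2, 3, 5}.
After y: {0, 2, 3, 5}.

{0, 2, 3, 5}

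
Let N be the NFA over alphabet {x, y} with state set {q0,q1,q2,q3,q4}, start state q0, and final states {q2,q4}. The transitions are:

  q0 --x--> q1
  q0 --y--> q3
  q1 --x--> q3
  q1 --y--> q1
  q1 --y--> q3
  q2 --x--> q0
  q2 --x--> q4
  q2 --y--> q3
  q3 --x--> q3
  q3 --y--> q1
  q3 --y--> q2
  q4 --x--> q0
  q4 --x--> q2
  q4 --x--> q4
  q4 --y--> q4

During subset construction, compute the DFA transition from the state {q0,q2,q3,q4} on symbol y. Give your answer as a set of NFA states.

{q1,q2,q3,q4}

δ(q0,y) = {q3}; δ(q2,y) = {q3}; δ(q3,y) = {q1,q2}; δ(q4,y) = {q4}.
Union: {q1,q2,q3,q4}.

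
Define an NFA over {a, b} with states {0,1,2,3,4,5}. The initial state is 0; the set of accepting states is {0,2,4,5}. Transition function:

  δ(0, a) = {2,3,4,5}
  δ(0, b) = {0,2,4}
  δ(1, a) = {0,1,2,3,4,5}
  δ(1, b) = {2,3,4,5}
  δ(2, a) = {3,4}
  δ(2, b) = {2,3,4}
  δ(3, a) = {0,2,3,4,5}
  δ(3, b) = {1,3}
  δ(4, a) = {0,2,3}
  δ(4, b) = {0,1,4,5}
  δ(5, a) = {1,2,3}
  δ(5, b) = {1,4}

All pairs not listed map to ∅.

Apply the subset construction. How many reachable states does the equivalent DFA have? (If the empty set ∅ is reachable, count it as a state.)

Start state of the DFA: {0}.
{0} --a--> {2,3,4,5}  [new]
{0} --b--> {0,2,4}  [new]
{2,3,4,5} --a--> {0,1,2,3,4,5}  [new]
{2,3,4,5} --b--> {0,1,2,3,4,5}  [seen]
{0,2,4} --a--> {0,2,3,4,5}  [new]
{0,2,4} --b--> {0,1,2,3,4,5}  [seen]
{0,1,2,3,4,5} --a--> {0,1,2,3,4,5}  [seen]
{0,1,2,3,4,5} --b--> {0,1,2,3,4,5}  [seen]
{0,2,3,4,5} --a--> {0,1,2,3,4,5}  [seen]
{0,2,3,4,5} --b--> {0,1,2,3,4,5}  [seen]
Reachable DFA states: {0}, {2,3,4,5}, {0,2,4}, {0,1,2,3,4,5}, {0,2,3,4,5}.

5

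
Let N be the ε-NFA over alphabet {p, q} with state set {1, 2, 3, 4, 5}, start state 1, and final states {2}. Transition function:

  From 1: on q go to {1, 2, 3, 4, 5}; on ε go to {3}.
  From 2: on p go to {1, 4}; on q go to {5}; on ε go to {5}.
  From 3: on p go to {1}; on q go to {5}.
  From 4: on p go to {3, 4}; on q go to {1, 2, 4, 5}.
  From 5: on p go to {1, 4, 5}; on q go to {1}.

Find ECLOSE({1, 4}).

Begin with {1, 4}.
1 →ε {3}; add 3.
ε-closure = {1, 3, 4}.

{1, 3, 4}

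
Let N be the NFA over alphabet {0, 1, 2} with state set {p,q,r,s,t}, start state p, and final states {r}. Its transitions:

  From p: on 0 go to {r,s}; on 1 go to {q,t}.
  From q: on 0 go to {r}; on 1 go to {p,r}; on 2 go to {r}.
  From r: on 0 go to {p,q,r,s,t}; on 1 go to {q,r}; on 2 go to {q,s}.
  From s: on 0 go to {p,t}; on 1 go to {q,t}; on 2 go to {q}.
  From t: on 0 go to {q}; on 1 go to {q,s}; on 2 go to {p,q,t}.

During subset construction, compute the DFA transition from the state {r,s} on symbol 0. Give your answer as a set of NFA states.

δ(r,0) = {p,q,r,s,t}; δ(s,0) = {p,t}.
Union: {p,q,r,s,t}.

{p,q,r,s,t}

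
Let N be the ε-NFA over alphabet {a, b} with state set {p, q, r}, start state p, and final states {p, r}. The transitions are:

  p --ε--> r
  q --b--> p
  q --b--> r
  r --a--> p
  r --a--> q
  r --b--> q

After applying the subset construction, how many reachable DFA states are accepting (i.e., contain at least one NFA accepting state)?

2

Start state of the DFA: {p, r} (ε-closure of the NFA start).
{p, r} --a--> {p, q, r}  [new]
{p, r} --b--> {q}  [new]
{p, q, r} --a--> {p, q, r}  [seen]
{p, q, r} --b--> {p, q, r}  [seen]
{q} --a--> ∅  [new]
{q} --b--> {p, r}  [seen]
∅ --a--> ∅  [seen]
∅ --b--> ∅  [seen]
Reachable DFA states: {p, r}, {p, q, r}, {q}, ∅.
Accepting DFA states (contain an NFA accepting state): {p, r}, {p, q, r}.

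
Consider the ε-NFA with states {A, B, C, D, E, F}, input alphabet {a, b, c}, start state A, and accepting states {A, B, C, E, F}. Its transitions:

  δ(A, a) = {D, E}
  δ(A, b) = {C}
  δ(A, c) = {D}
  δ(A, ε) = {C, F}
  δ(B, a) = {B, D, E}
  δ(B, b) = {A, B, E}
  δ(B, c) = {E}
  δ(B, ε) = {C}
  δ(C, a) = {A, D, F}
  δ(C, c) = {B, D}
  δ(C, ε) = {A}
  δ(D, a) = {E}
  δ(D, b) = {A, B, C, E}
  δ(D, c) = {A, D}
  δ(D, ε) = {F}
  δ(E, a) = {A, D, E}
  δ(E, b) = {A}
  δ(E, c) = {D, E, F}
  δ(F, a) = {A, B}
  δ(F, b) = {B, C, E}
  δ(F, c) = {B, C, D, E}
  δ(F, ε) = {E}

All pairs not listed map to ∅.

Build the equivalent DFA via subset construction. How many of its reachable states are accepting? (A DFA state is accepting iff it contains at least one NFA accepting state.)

Start state of the DFA: {A, C, E, F} (ε-closure of the NFA start).
{A, C, E, F} --a--> {A, B, C, D, E, F}  [new]
{A, C, E, F} --b--> {A, B, C, E, F}  [new]
{A, C, E, F} --c--> {A, B, C, D, E, F}  [seen]
{A, B, C, D, E, F} --a--> {A, B, C, D, E, F}  [seen]
{A, B, C, D, E, F} --b--> {A, B, C, E, F}  [seen]
{A, B, C, D, E, F} --c--> {A, B, C, D, E, F}  [seen]
{A, B, C, E, F} --a--> {A, B, C, D, E, F}  [seen]
{A, B, C, E, F} --b--> {A, B, C, E, F}  [seen]
{A, B, C, E, F} --c--> {A, B, C, D, E, F}  [seen]
Reachable DFA states: {A, C, E, F}, {A, B, C, D, E, F}, {A, B, C, E, F}.
Accepting DFA states (contain an NFA accepting state): {A, C, E, F}, {A, B, C, D, E, F}, {A, B, C, E, F}.

3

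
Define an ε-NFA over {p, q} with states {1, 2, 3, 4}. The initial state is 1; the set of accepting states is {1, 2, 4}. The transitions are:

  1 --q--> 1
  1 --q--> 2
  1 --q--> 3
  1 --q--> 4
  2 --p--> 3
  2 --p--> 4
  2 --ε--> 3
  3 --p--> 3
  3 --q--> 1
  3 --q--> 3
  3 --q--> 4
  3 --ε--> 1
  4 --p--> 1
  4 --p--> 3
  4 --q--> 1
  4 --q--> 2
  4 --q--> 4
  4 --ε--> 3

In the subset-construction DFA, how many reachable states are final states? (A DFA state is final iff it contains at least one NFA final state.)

Start state of the DFA: {1} (ε-closure of the NFA start).
{1} --p--> ∅  [new]
{1} --q--> {1, 2, 3, 4}  [new]
∅ --p--> ∅  [seen]
∅ --q--> ∅  [seen]
{1, 2, 3, 4} --p--> {1, 3, 4}  [new]
{1, 2, 3, 4} --q--> {1, 2, 3, 4}  [seen]
{1, 3, 4} --p--> {1, 3}  [new]
{1, 3, 4} --q--> {1, 2, 3, 4}  [seen]
{1, 3} --p--> {1, 3}  [seen]
{1, 3} --q--> {1, 2, 3, 4}  [seen]
Reachable DFA states: {1}, ∅, {1, 2, 3, 4}, {1, 3, 4}, {1, 3}.
Accepting DFA states (contain an NFA accepting state): {1}, {1, 2, 3, 4}, {1, 3, 4}, {1, 3}.

4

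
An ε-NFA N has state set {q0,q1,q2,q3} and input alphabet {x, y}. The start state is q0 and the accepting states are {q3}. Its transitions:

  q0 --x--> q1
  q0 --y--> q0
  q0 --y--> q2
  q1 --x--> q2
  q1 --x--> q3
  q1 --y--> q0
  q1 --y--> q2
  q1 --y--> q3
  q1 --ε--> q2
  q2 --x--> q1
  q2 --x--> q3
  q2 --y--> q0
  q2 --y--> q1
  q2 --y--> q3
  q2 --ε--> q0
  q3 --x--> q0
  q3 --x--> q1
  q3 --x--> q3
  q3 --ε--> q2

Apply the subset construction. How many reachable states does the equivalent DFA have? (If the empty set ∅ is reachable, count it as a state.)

Start state of the DFA: {q0} (ε-closure of the NFA start).
{q0} --x--> {q0,q1,q2}  [new]
{q0} --y--> {q0,q2}  [new]
{q0,q1,q2} --x--> {q0,q1,q2,q3}  [new]
{q0,q1,q2} --y--> {q0,q1,q2,q3}  [seen]
{q0,q2} --x--> {q0,q1,q2,q3}  [seen]
{q0,q2} --y--> {q0,q1,q2,q3}  [seen]
{q0,q1,q2,q3} --x--> {q0,q1,q2,q3}  [seen]
{q0,q1,q2,q3} --y--> {q0,q1,q2,q3}  [seen]
Reachable DFA states: {q0}, {q0,q1,q2}, {q0,q2}, {q0,q1,q2,q3}.

4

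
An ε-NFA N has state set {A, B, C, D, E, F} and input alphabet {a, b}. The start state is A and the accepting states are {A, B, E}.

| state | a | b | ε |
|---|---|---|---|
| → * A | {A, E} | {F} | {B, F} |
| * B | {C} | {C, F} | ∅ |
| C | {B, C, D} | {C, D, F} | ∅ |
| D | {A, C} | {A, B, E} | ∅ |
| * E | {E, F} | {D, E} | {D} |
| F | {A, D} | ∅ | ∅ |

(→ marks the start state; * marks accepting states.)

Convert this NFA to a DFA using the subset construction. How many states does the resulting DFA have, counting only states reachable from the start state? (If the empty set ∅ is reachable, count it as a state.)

Start state of the DFA: {A, B, F} (ε-closure of the NFA start).
{A, B, F} --a--> {A, B, C, D, E, F}  [new]
{A, B, F} --b--> {C, F}  [new]
{A, B, C, D, E, F} --a--> {A, B, C, D, E, F}  [seen]
{A, B, C, D, E, F} --b--> {A, B, C, D, E, F}  [seen]
{C, F} --a--> {A, B, C, D, F}  [new]
{C, F} --b--> {C, D, F}  [new]
{A, B, C, D, F} --a--> {A, B, C, D, E, F}  [seen]
{A, B, C, D, F} --b--> {A, B, C, D, E, F}  [seen]
{C, D, F} --a--> {A, B, C, D, F}  [seen]
{C, D, F} --b--> {A, B, C, D, E, F}  [seen]
Reachable DFA states: {A, B, F}, {A, B, C, D, E, F}, {C, F}, {A, B, C, D, F}, {C, D, F}.

5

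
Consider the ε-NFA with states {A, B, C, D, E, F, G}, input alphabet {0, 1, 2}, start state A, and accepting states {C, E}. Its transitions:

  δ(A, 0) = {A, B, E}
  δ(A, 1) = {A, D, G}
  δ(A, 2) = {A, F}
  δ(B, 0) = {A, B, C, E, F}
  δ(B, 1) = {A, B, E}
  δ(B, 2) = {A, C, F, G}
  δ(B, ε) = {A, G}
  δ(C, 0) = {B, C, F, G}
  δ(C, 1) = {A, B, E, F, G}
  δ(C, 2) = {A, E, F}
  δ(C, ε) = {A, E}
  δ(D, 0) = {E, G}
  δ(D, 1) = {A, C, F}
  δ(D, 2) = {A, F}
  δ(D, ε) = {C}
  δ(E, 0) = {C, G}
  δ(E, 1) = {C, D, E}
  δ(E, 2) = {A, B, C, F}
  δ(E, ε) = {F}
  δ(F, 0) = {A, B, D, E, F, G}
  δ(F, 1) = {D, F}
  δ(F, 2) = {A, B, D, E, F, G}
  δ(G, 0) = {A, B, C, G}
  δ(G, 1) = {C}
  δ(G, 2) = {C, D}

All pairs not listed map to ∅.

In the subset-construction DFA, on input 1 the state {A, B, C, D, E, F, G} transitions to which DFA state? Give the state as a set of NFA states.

{A, B, C, D, E, F, G}

δ(A,1) = {A, D, G}; δ(B,1) = {A, B, E}; δ(C,1) = {A, B, E, F, G}; δ(D,1) = {A, C, F}; δ(E,1) = {C, D, E}; δ(F,1) = {D, F}; δ(G,1) = {C}.
Union: {A, B, C, D, E, F, G}.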